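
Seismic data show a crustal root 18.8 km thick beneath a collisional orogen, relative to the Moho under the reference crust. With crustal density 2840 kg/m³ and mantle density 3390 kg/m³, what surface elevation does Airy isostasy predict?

By Archimedes' principle applied to the lithosphere: ρ_c h = (ρ_m − ρ_c) r.
h = r (ρ_m − ρ_c) / ρ_c = 18.8 km × (3390 − 2840) / 2840 = 3.64 km.

3.64 km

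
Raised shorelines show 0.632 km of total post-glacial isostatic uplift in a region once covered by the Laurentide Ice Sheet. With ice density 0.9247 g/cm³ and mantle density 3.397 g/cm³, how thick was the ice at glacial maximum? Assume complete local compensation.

u = t ρ_ice/ρ_m → t = u ρ_m/ρ_ice = 0.632 km × 3.397/0.9247 = 2.32 km.

2.32 km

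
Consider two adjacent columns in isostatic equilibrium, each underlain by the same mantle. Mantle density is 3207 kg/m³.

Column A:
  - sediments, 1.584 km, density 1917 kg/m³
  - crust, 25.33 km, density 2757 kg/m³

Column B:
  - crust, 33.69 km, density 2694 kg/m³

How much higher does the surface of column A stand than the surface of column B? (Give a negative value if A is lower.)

−1.2 km

For any compensation level in the mantle, the mantle terms cancel and isostasy reduces to e = (Σt_A − Σt_B) − (Σ(ρt)_A − Σ(ρt)_B) / ρ_m.
Σt_A = 26.914 km; Σt_B = 33.69 km; Σ(ρt)_A = 72871.338; Σ(ρt)_B = 90760.86 (in km·kg/m³).
e = (26.914 − 33.69) − (72871.338 − 90760.86) / 3207 = −1.2 km.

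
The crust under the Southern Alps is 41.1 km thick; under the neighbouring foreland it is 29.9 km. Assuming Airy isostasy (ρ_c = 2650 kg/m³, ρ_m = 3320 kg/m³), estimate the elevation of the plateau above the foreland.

Excess crust Δ = 41.1 km − 29.9 km = 11.2 km, split between elevation h and root r with h + r = Δ.
Airy balance ρ_c h = (ρ_m − ρ_c) r gives r = h ρ_c/(ρ_m − ρ_c), so h (1 + ρ_c/(ρ_m − ρ_c)) = Δ, i.e. h = Δ (ρ_m − ρ_c)/ρ_m.
h = 11.2 km × 670/3320 = 2.26 km.

2.26 km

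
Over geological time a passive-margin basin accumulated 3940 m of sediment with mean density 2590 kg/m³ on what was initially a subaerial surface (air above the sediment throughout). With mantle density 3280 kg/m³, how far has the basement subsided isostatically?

3110 m

Subaerial load: s = t ρ_sed / ρ_m = 3940 m × 2590/3280 = 3110 m.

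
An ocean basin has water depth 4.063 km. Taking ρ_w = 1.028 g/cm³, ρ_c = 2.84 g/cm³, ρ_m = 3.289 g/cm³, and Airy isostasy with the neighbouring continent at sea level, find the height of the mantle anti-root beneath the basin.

In Airy isostatic equilibrium: replacing crust with seawater at the top is compensated by replacing crust with mantle at the base: d (ρ_c − ρ_w) = a (ρ_m − ρ_c).
a = d (ρ_c − ρ_w)/(ρ_m − ρ_c) = 4.063 km × 1.812/0.449 = 16.4 km.

16.4 km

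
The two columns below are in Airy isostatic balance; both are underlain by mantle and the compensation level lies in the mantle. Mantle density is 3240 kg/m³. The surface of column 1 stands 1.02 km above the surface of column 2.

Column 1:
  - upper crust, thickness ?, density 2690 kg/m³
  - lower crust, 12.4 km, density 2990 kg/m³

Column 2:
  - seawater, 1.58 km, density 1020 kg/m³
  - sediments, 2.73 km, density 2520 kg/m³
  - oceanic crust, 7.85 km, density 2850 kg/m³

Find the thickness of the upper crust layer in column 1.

Take the compensation level at the base of the deeper column (depth z_c below the surface of column 1) and equate Σ ρ_i t_i down to z_c; mantle fills any gap and the z_c terms cancel.
Column 1: x×2690 + 12.4×2990 + (z_c − 12.4 − x)×3240
Column 2: 1.02×0 + 1.58×1020 + 2.73×2520 + 7.85×2850 + (z_c − 1.02 − 12.16)×3240
The z_c×3240 term appears on both sides and cancels. Collect the known terms of each column as K = Σ(ρt)_known − 3240 × (depth of known layers): K_1 = 37076 − 3240×12.4 = −3100; K_2 = 30863.7 − 3240×(1.02 + 12.16) = −11839.5.
Balance: K_1 − x×(3240 − 2690) = K_2, so x = (K_1 − K_2)/(3240 − 2690) = 8739.5/550 = 15.9 km.

15.9 km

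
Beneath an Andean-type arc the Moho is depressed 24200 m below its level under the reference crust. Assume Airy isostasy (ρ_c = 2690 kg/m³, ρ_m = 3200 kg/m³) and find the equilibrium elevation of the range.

4590 m

In Airy isostatic equilibrium: ρ_c h = (ρ_m − ρ_c) r.
h = r (ρ_m − ρ_c) / ρ_c = 24200 m × (3200 − 2690) / 2690 = 4590 m.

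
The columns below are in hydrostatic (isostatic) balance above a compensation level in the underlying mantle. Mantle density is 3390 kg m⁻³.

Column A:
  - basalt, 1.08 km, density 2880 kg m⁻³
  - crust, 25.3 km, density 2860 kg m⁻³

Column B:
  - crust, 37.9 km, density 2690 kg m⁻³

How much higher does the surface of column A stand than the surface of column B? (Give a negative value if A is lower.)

For any compensation level in the mantle, the mantle terms cancel and isostasy reduces to e = (Σt_A − Σt_B) − (Σ(ρt)_A − Σ(ρt)_B) / ρ_m.
Σt_A = 26.38 km; Σt_B = 37.9 km; Σ(ρt)_A = 75468.4; Σ(ρt)_B = 101951 (in km·kg m⁻³).
e = (26.38 − 37.9) − (75468.4 − 101951) / 3390 = −3.71 km.

−3.71 km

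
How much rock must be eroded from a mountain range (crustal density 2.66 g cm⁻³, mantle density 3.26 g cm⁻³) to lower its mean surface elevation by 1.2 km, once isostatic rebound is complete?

6.52 km

Net drop Δ = e − u = e − e ρ_c/ρ_m = e (ρ_m − ρ_c)/ρ_m.
e = Δ ρ_m/(ρ_m − ρ_c) = 1.2 km × 3.26/0.6 = 6.52 km.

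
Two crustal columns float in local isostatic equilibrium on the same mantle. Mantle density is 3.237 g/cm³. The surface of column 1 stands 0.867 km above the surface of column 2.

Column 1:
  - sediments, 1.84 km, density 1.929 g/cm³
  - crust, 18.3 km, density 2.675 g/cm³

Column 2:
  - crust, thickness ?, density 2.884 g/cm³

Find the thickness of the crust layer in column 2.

Take the compensation level at the base of the deeper column (depth z_c below the surface of column 1) and equate Σ ρ_i t_i down to z_c; mantle fills any gap and the z_c terms cancel.
Column 1: 1.84×1.929 + 18.3×2.675 + (z_c − 20.14)×3.237
Column 2: 0.867×0 + x×2.884 + (z_c − 0.867 − 0 − x)×3.237
The z_c×3.237 term appears on both sides and cancels. Collect the known terms of each column as K = Σ(ρt)_known − 3.237 × (depth of known layers): K_1 = 52.50186 − 3.237×20.14 = −12.69132; K_2 = 0 − 3.237×(0.867 + 0) = −2.806479.
Balance: K_1 = K_2 − x×(3.237 − 2.884), so x = (K_2 − K_1)/(3.237 − 2.884) = 9.88484/0.353 = 28 km.

28 km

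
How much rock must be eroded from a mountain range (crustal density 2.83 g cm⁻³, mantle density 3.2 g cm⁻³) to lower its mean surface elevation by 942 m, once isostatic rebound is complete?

Net drop Δ = e − u = e − e ρ_c/ρ_m = e (ρ_m − ρ_c)/ρ_m.
e = Δ ρ_m/(ρ_m − ρ_c) = 942 m × 3.2/0.37 = 8150 m.

8150 m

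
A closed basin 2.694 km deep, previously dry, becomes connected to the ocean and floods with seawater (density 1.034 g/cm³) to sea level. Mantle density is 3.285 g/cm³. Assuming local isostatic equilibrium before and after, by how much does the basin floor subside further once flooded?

After flooding the water column is d + s deep. Its weight must equal the weight of mantle displaced by the extra subsidence s: (d + s) ρ_w = s ρ_m.
s = d ρ_w / (ρ_m − ρ_w) = 2.694 km × 1.034/(3.285 − 1.034) = 1.24 km.

1.24 km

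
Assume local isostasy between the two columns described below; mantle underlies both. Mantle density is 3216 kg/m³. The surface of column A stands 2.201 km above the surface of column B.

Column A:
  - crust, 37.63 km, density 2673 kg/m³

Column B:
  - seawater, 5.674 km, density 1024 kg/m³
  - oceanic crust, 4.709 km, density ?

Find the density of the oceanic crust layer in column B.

Take the compensation level at the base of the deeper column (depth z_c below the surface of column A) and equate Σ ρ_i t_i down to z_c; mantle fills any gap and the z_c terms cancel.
Column A: 37.63×2673 + (z_c − 37.63)×3216
Column B: 2.201×0 + 5.674×1024 + 4.709×ρ + (z_c − 2.201 − 10.383)×3216
The z_c×3216 term appears on both sides and cancels. Collect the known terms of each column as K = Σ(ρt)_known − 3216 × (depth of known layers): K_A = 100584.99 − 3216×37.63 = −20433.09; K_B = 5810.176 − 3216×(2.201 + 10.383) = −34659.968.
Balance: K_A = K_B + 4.709×ρ, so ρ = (K_A − K_B)/4.709 = 14226.9/4.709 = 3020 kg/m³.

3020 kg/m³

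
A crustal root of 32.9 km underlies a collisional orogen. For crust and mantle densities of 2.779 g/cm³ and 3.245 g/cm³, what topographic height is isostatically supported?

5.52 km

For local isostatic compensation: ρ_c h = (ρ_m − ρ_c) r.
h = r (ρ_m − ρ_c) / ρ_c = 32.9 km × (3.245 − 2.779) / 2.779 = 5.52 km.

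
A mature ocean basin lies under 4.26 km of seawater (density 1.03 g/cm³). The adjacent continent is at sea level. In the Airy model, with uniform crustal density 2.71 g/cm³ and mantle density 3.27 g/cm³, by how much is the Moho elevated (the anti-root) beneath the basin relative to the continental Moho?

Equating mass per unit area of the two columns: replacing crust with seawater at the top is compensated by replacing crust with mantle at the base: d (ρ_c − ρ_w) = a (ρ_m − ρ_c).
a = d (ρ_c − ρ_w)/(ρ_m − ρ_c) = 4.26 km × 1.68/0.56 = 12.8 km.

12.8 km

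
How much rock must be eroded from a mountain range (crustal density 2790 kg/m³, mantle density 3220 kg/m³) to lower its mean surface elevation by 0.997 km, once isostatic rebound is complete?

7.47 km

Net drop Δ = e − u = e − e ρ_c/ρ_m = e (ρ_m − ρ_c)/ρ_m.
e = Δ ρ_m/(ρ_m − ρ_c) = 0.997 km × 3220/430 = 7.47 km.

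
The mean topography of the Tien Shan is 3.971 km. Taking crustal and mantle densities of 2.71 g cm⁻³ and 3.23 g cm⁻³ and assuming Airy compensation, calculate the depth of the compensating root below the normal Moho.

20.7 km

Equating mass per unit area of the two columns: the weight of the topography is balanced by the buoyancy of the root, ρ_c h = (ρ_m − ρ_c) r.
r = h · ρ_c / (ρ_m − ρ_c) = 3.971 km × 2.71 / (3.23 − 2.71) = 20.7 km.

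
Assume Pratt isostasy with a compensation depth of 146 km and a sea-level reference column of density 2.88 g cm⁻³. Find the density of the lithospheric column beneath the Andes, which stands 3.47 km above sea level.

2.81 g cm⁻³

Pratt balance: ρ_ref D = ρ (D + h).
ρ = ρ_ref D/(D + h) = 2.88 × 146 km/(146 km + 3.47 km) = 2.81 g cm⁻³.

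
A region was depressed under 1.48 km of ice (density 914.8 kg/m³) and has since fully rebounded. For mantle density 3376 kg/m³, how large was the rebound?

0.401 km

Removing the load lets mantle flow back in; uplift u satisfies ρ_ice t = ρ_m u.
u = t ρ_ice/ρ_m = 1.48 km × 914.8/3376 = 0.401 km.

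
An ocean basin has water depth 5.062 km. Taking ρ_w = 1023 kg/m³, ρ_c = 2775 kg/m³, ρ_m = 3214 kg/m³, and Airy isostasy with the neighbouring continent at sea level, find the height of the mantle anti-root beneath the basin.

20.2 km

In Airy isostatic equilibrium: replacing crust with seawater at the top is compensated by replacing crust with mantle at the base: d (ρ_c − ρ_w) = a (ρ_m − ρ_c).
a = d (ρ_c − ρ_w)/(ρ_m − ρ_c) = 5.062 km × 1752/439 = 20.2 km.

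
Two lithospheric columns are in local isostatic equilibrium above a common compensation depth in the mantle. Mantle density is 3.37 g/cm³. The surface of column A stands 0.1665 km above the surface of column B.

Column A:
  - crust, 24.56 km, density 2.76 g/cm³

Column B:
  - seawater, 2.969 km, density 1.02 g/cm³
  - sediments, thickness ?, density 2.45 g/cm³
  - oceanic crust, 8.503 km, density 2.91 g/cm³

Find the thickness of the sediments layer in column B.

3.84 km

Take the compensation level at the base of the deeper column (depth z_c below the surface of column A) and equate Σ ρ_i t_i down to z_c; mantle fills any gap and the z_c terms cancel.
Column A: 24.56×2.76 + (z_c − 24.56)×3.37
Column B: 0.1665×0 + 2.969×1.02 + x×2.45 + 8.503×2.91 + (z_c − 0.1665 − 11.472 − x)×3.37
The z_c×3.37 term appears on both sides and cancels. Collect the known terms of each column as K = Σ(ρt)_known − 3.37 × (depth of known layers): K_A = 67.7856 − 3.37×24.56 = −14.9816; K_B = 27.77211 − 3.37×(0.1665 + 11.472) = −11.449635.
Balance: K_A = K_B − x×(3.37 − 2.45), so x = (K_B − K_A)/(3.37 − 2.45) = 3.53197/0.92 = 3.84 km.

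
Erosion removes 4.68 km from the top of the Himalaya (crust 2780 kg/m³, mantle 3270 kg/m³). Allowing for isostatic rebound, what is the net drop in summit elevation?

Rebound u = e ρ_c/ρ_m = 4.68 km × 2780/3270 = 3.979 km.
Net surface drop = e − u = 4.68 km − 3.979 km = e (ρ_m − ρ_c)/ρ_m = 0.701 km.

0.701 km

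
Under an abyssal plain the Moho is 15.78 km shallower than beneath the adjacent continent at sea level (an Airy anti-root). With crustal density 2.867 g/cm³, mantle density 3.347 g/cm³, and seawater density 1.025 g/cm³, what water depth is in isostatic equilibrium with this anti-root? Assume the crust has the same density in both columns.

4.11 km

Replacing a thickness d of crust by seawater at the top must be balanced by replacing crust with mantle at the base: d (ρ_c − ρ_w) = a (ρ_m − ρ_c).
d = a (ρ_m − ρ_c)/(ρ_c − ρ_w) = 15.78 km × 0.48/1.842 = 4.11 km.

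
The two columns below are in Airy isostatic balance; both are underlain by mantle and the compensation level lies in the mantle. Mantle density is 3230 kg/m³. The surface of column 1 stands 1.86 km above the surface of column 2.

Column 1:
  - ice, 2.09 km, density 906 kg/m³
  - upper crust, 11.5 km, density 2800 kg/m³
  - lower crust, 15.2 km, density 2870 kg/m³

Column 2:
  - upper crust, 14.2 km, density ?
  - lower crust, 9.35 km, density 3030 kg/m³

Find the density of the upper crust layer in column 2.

2710 kg/m³

Take the compensation level at the base of the deeper column (depth z_c below the surface of column 1) and equate Σ ρ_i t_i down to z_c; mantle fills any gap and the z_c terms cancel.
Column 1: 2.09×906 + 11.5×2800 + 15.2×2870 + (z_c − 28.79)×3230
Column 2: 1.86×0 + 14.2×ρ + 9.35×3030 + (z_c − 1.86 − 23.55)×3230
The z_c×3230 term appears on both sides and cancels. Collect the known terms of each column as K = Σ(ρt)_known − 3230 × (depth of known layers): K_1 = 77717.54 − 3230×28.79 = −15274.16; K_2 = 28330.5 − 3230×(1.86 + 23.55) = −53743.8.
Balance: K_1 = K_2 + 14.2×ρ, so ρ = (K_1 − K_2)/14.2 = 38469.6/14.2 = 2710 kg/m³.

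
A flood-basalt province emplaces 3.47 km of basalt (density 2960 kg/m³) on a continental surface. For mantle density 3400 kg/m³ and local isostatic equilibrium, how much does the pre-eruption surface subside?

Subaerial loading: s = t ρ_load / ρ_m.
s = 3.47 km × 2960/3400 = 3.02 km.

3.02 km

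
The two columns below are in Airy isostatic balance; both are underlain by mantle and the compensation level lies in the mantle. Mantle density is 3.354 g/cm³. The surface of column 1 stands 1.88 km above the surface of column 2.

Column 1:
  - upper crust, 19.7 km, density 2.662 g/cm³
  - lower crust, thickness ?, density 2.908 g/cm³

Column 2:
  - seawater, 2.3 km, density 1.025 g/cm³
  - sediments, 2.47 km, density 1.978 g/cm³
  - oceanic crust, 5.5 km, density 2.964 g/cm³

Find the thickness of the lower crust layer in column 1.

Take the compensation level at the base of the deeper column (depth z_c below the surface of column 1) and equate Σ ρ_i t_i down to z_c; mantle fills any gap and the z_c terms cancel.
Column 1: 19.7×2.662 + x×2.908 + (z_c − 19.7 − x)×3.354
Column 2: 1.88×0 + 2.3×1.025 + 2.47×1.978 + 5.5×2.964 + (z_c − 1.88 − 10.27)×3.354
The z_c×3.354 term appears on both sides and cancels. Collect the known terms of each column as K = Σ(ρt)_known − 3.354 × (depth of known layers): K_1 = 52.4414 − 3.354×19.7 = −13.6324; K_2 = 23.54516 − 3.354×(1.88 + 10.27) = −17.20594.
Balance: K_1 − x×(3.354 − 2.908) = K_2, so x = (K_1 − K_2)/(3.354 − 2.908) = 3.57354/0.446 = 8.01 km.

8.01 km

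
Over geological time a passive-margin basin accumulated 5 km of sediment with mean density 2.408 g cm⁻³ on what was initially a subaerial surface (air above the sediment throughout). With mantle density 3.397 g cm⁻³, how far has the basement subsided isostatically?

Subaerial load: s = t ρ_sed / ρ_m = 5 km × 2.408/3.397 = 3.54 km.

3.54 km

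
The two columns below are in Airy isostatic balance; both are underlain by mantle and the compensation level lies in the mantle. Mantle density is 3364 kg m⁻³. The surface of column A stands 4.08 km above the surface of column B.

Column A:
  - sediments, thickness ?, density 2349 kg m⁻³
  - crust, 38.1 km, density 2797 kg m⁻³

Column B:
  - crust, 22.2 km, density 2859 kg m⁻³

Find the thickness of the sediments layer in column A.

Take the compensation level at the base of the deeper column (depth z_c below the surface of column A) and equate Σ ρ_i t_i down to z_c; mantle fills any gap and the z_c terms cancel.
Column A: x×2349 + 38.1×2797 + (z_c − 38.1 − x)×3364
Column B: 4.08×0 + 22.2×2859 + (z_c − 4.08 − 22.2)×3364
The z_c×3364 term appears on both sides and cancels. Collect the known terms of each column as K = Σ(ρt)_known − 3364 × (depth of known layers): K_A = 106565.7 − 3364×38.1 = −21602.7; K_B = 63469.8 − 3364×(4.08 + 22.2) = −24936.12.
Balance: K_A − x×(3364 − 2349) = K_B, so x = (K_A − K_B)/(3364 − 2349) = 3333.42/1015 = 3.28 km.

3.28 km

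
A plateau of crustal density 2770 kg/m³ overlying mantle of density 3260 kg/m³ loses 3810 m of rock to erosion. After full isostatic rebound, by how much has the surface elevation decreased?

Rebound u = e ρ_c/ρ_m = 3810 m × 2770/3260 = 3237 m.
Net surface drop = e − u = 3810 m − 3237 m = e (ρ_m − ρ_c)/ρ_m = 573 m.

573 m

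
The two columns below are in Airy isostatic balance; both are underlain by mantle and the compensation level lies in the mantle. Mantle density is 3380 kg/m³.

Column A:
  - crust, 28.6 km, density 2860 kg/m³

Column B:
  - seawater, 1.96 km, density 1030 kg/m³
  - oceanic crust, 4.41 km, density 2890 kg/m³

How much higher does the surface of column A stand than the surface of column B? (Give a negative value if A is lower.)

For any compensation level in the mantle, the mantle terms cancel and isostasy reduces to e = (Σt_A − Σt_B) − (Σ(ρt)_A − Σ(ρt)_B) / ρ_m.
Σt_A = 28.6 km; Σt_B = 6.37 km; Σ(ρt)_A = 81796; Σ(ρt)_B = 14763.7 (in km·kg/m³).
e = (28.6 − 6.37) − (81796 − 14763.7) / 3380 = 2.4 km.

2.4 km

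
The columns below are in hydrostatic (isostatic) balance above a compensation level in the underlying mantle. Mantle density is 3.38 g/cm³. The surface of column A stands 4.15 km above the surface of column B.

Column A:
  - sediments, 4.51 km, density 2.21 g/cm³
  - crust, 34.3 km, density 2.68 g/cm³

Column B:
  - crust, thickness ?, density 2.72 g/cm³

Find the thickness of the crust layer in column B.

23.1 km

Take the compensation level at the base of the deeper column (depth z_c below the surface of column A) and equate Σ ρ_i t_i down to z_c; mantle fills any gap and the z_c terms cancel.
Column A: 4.51×2.21 + 34.3×2.68 + (z_c − 38.81)×3.38
Column B: 4.15×0 + x×2.72 + (z_c − 4.15 − 0 − x)×3.38
The z_c×3.38 term appears on both sides and cancels. Collect the known terms of each column as K = Σ(ρt)_known − 3.38 × (depth of known layers): K_A = 101.8911 − 3.38×38.81 = −29.2867; K_B = 0 − 3.38×(4.15 + 0) = −14.027.
Balance: K_A = K_B − x×(3.38 − 2.72), so x = (K_B − K_A)/(3.38 − 2.72) = 15.2597/0.66 = 23.1 km.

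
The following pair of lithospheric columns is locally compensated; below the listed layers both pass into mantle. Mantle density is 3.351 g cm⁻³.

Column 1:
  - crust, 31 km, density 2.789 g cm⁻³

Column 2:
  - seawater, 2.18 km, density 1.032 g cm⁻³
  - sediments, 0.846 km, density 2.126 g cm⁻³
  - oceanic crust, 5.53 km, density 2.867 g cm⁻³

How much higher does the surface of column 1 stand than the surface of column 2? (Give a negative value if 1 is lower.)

2.58 km

For any compensation level in the mantle, the mantle terms cancel and isostasy reduces to e = (Σt_1 − Σt_2) − (Σ(ρt)_1 − Σ(ρt)_2) / ρ_m.
Σt_1 = 31 km; Σt_2 = 8.556 km; Σ(ρt)_1 = 86.459; Σ(ρt)_2 = 19.902866 (in km·g cm⁻³).
e = (31 − 8.556) − (86.459 − 19.902866) / 3.351 = 2.58 km.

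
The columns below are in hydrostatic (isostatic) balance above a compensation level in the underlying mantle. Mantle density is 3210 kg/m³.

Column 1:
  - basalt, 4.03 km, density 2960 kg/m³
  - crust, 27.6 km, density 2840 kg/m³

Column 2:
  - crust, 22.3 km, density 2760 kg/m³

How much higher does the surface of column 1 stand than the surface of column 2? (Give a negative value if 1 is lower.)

For any compensation level in the mantle, the mantle terms cancel and isostasy reduces to e = (Σt_1 − Σt_2) − (Σ(ρt)_1 − Σ(ρt)_2) / ρ_m.
Σt_1 = 31.63 km; Σt_2 = 22.3 km; Σ(ρt)_1 = 90312.8; Σ(ρt)_2 = 61548 (in km·kg/m³).
e = (31.63 − 22.3) − (90312.8 − 61548) / 3210 = 0.369 km.

0.369 km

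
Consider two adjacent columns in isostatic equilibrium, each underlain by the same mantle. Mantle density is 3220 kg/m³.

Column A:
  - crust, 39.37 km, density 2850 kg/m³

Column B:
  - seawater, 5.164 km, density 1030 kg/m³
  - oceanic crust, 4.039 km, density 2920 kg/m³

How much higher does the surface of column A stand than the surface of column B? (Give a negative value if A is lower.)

For any compensation level in the mantle, the mantle terms cancel and isostasy reduces to e = (Σt_A − Σt_B) − (Σ(ρt)_A − Σ(ρt)_B) / ρ_m.
Σt_A = 39.37 km; Σt_B = 9.203 km; Σ(ρt)_A = 112204.5; Σ(ρt)_B = 17112.8 (in km·kg/m³).
e = (39.37 − 9.203) − (112204.5 − 17112.8) / 3220 = 0.635 km.

0.635 km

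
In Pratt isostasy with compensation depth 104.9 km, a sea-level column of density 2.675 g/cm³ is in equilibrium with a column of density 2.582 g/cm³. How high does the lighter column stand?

ρ_ref D = ρ (D + h) → h = D (ρ_ref − ρ)/ρ.
h = 104.9 km × (2.675 − 2.582)/2.582 = 3.78 km.

3.78 km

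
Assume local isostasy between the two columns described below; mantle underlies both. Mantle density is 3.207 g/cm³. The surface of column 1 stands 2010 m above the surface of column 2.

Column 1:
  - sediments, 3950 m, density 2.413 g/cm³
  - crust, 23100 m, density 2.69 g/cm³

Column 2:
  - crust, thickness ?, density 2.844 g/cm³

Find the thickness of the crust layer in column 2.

Take the compensation level at the base of the deeper column (depth z_c below the surface of column 1) and equate Σ ρ_i t_i down to z_c; mantle fills any gap and the z_c terms cancel.
Column 1: 3950×2.413 + 23100×2.69 + (z_c − 27050)×3.207
Column 2: 2010×0 + x×2.844 + (z_c − 2010 − 0 − x)×3.207
The z_c×3.207 term appears on both sides and cancels. Collect the known terms of each column as K = Σ(ρt)_known − 3.207 × (depth of known layers): K_1 = 71670.35 − 3.207×27050 = −15079; K_2 = 0 − 3.207×(2010 + 0) = −6446.07.
Balance: K_1 = K_2 − x×(3.207 − 2.844), so x = (K_2 − K_1)/(3.207 − 2.844) = 8632.93/0.363 = 23800 m.

23800 m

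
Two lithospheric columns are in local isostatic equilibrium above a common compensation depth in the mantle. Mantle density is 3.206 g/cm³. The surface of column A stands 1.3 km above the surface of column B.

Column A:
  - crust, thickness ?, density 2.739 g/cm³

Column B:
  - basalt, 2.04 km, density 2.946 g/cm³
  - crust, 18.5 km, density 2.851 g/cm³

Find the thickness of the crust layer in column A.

24.1 km

Take the compensation level at the base of the deeper column (depth z_c below the surface of column A) and equate Σ ρ_i t_i down to z_c; mantle fills any gap and the z_c terms cancel.
Column A: x×2.739 + (z_c − 0 − x)×3.206
Column B: 1.3×0 + 2.04×2.946 + 18.5×2.851 + (z_c − 1.3 − 20.54)×3.206
The z_c×3.206 term appears on both sides and cancels. Collect the known terms of each column as K = Σ(ρt)_known − 3.206 × (depth of known layers): K_A = 0 − 3.206×0 = 0; K_B = 58.75334 − 3.206×(1.3 + 20.54) = −11.2657.
Balance: K_A − x×(3.206 − 2.739) = K_B, so x = (K_A − K_B)/(3.206 − 2.739) = 11.2657/0.467 = 24.1 km.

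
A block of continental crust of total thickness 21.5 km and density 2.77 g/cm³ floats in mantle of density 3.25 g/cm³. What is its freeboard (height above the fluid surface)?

3.18 km

Floating equilibrium: submerged depth d = t ρ_obj/ρ_fluid = 21.5 km × 2.77/3.25 = 18.32 km.
Freeboard = t − d = 21.5 km − 18.32 km = 3.18 km.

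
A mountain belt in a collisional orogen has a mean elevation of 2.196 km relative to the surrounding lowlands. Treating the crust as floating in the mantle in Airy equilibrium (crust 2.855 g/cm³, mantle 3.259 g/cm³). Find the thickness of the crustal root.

15.5 km

By Archimedes' principle applied to the lithosphere: the weight of the topography is balanced by the buoyancy of the root, ρ_c h = (ρ_m − ρ_c) r.
r = h · ρ_c / (ρ_m − ρ_c) = 2.196 km × 2.855 / (3.259 − 2.855) = 15.5 km.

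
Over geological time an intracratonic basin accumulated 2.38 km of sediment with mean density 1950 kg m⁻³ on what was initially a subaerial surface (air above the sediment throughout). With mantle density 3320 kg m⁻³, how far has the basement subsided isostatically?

1.4 km

Subaerial load: s = t ρ_sed / ρ_m = 2.38 km × 1950/3320 = 1.4 km.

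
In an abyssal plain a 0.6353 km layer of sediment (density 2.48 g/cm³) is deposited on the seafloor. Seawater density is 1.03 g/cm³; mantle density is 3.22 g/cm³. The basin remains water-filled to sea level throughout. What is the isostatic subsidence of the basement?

Submarine loading: the sediment displaces seawater, and the subsidence is in turn flooded, so s (ρ_m − ρ_w) = t (ρ_sed − ρ_w).
s = 0.6353 km × (2.48 − 1.03) / (3.22 − 1.03) = 0.421 km.

0.421 km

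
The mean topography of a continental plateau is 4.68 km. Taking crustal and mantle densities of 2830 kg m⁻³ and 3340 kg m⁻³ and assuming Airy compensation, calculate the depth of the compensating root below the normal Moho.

For local isostatic compensation: the weight of the topography is balanced by the buoyancy of the root, ρ_c h = (ρ_m − ρ_c) r.
r = h · ρ_c / (ρ_m − ρ_c) = 4.68 km × 2830 / (3340 − 2830) = 26 km.

26 km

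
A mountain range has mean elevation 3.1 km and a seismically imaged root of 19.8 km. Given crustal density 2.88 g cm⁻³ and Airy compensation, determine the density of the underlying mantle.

3.33 g cm⁻³

Airy balance: ρ_c h = (ρ_m − ρ_c) r → ρ_m = ρ_c (1 + h/r).
ρ_m = 2.88 × (1 + 3.1 km/19.8 km) = 3.33 g cm⁻³.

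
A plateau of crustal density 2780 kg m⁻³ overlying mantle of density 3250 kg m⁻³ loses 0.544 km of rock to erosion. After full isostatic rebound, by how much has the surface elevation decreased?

0.0787 km

Rebound u = e ρ_c/ρ_m = 0.544 km × 2780/3250 = 0.4653 km.
Net surface drop = e − u = 0.544 km − 0.4653 km = e (ρ_m − ρ_c)/ρ_m = 0.0787 km.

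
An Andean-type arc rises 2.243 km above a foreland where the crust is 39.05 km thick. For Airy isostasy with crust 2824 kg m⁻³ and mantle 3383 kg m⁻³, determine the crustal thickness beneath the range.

Root depth r = h ρ_c / (ρ_m − ρ_c) = 2.243 km × 2824 / 559 = 11.33 km.
Total thickness = T + h + r = 39.05 km + 2.243 km + 11.33 km = 52.6 km.

52.6 km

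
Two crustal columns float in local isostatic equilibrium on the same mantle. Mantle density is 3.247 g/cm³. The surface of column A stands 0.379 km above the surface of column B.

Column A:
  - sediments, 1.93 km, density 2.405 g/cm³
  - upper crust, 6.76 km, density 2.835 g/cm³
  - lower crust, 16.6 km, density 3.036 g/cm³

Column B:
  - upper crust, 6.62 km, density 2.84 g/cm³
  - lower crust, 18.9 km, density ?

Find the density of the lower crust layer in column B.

Take the compensation level at the base of the deeper column (depth z_c below the surface of column A) and equate Σ ρ_i t_i down to z_c; mantle fills any gap and the z_c terms cancel.
Column A: 1.93×2.405 + 6.76×2.835 + 16.6×3.036 + (z_c − 25.29)×3.247
Column B: 0.379×0 + 6.62×2.84 + 18.9×ρ + (z_c − 0.379 − 25.52)×3.247
The z_c×3.247 term appears on both sides and cancels. Collect the known terms of each column as K = Σ(ρt)_known − 3.247 × (depth of known layers): K_A = 74.20385 − 3.247×25.29 = −7.91278; K_B = 18.8008 − 3.247×(0.379 + 25.52) = −65.293253.
Balance: K_A = K_B + 18.9×ρ, so ρ = (K_A − K_B)/18.9 = 57.3805/18.9 = 3.04 g/cm³.

3.04 g/cm³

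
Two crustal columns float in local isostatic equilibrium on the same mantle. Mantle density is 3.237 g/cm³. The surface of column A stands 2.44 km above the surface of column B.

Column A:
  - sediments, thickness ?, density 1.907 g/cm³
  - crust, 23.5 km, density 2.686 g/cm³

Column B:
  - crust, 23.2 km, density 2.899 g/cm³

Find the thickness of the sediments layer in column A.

2.1 km

Take the compensation level at the base of the deeper column (depth z_c below the surface of column A) and equate Σ ρ_i t_i down to z_c; mantle fills any gap and the z_c terms cancel.
Column A: x×1.907 + 23.5×2.686 + (z_c − 23.5 − x)×3.237
Column B: 2.44×0 + 23.2×2.899 + (z_c − 2.44 − 23.2)×3.237
The z_c×3.237 term appears on both sides and cancels. Collect the known terms of each column as K = Σ(ρt)_known − 3.237 × (depth of known layers): K_A = 63.121 − 3.237×23.5 = −12.9485; K_B = 67.2568 − 3.237×(2.44 + 23.2) = −15.73988.
Balance: K_A − x×(3.237 − 1.907) = K_B, so x = (K_A − K_B)/(3.237 − 1.907) = 2.79138/1.33 = 2.1 km.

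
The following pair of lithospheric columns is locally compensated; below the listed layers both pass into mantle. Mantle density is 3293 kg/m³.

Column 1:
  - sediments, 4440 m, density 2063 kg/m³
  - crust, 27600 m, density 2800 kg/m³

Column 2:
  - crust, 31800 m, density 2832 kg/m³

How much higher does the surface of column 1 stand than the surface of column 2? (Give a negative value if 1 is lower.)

For any compensation level in the mantle, the mantle terms cancel and isostasy reduces to e = (Σt_1 − Σt_2) − (Σ(ρt)_1 − Σ(ρt)_2) / ρ_m.
Σt_1 = 32040 m; Σt_2 = 31800 m; Σ(ρt)_1 = 86439720; Σ(ρt)_2 = 90057600 (in m·kg/m³).
e = (32040 − 31800) − (86439720 − 90057600) / 3293 = 1340 m.

1340 m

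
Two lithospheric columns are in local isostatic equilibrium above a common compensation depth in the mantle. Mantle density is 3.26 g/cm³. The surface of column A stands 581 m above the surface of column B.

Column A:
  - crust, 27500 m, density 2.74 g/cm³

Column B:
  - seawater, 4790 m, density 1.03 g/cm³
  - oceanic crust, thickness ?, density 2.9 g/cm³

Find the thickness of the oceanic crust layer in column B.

4790 m

Take the compensation level at the base of the deeper column (depth z_c below the surface of column A) and equate Σ ρ_i t_i down to z_c; mantle fills any gap and the z_c terms cancel.
Column A: 27500×2.74 + (z_c − 27500)×3.26
Column B: 581×0 + 4790×1.03 + x×2.9 + (z_c − 581 − 4790 − x)×3.26
The z_c×3.26 term appears on both sides and cancels. Collect the known terms of each column as K = Σ(ρt)_known − 3.26 × (depth of known layers): K_A = 75350 − 3.26×27500 = −14300; K_B = 4933.7 − 3.26×(581 + 4790) = −12575.76.
Balance: K_A = K_B − x×(3.26 − 2.9), so x = (K_B − K_A)/(3.26 − 2.9) = 1724.24/0.36 = 4790 m.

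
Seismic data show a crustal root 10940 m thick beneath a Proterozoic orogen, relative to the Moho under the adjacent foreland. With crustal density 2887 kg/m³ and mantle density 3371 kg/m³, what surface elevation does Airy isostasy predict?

1830 m

Equating mass per unit area of the two columns: ρ_c h = (ρ_m − ρ_c) r.
h = r (ρ_m − ρ_c) / ρ_c = 10940 m × (3371 − 2887) / 2887 = 1830 m.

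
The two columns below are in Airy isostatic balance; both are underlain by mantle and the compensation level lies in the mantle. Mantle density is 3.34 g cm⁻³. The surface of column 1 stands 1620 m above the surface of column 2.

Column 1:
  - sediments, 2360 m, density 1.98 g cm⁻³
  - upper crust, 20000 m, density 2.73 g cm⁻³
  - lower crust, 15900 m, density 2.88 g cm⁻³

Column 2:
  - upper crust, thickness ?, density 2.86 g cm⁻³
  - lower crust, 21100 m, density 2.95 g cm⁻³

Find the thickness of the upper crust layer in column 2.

Take the compensation level at the base of the deeper column (depth z_c below the surface of column 1) and equate Σ ρ_i t_i down to z_c; mantle fills any gap and the z_c terms cancel.
Column 1: 2360×1.98 + 20000×2.73 + 15900×2.88 + (z_c − 38260)×3.34
Column 2: 1620×0 + x×2.86 + 21100×2.95 + (z_c − 1620 − 21100 − x)×3.34
The z_c×3.34 term appears on both sides and cancels. Collect the known terms of each column as K = Σ(ρt)_known − 3.34 × (depth of known layers): K_1 = 105064.8 − 3.34×38260 = −22723.6; K_2 = 62245 − 3.34×(1620 + 21100) = −13639.8.
Balance: K_1 = K_2 − x×(3.34 − 2.86), so x = (K_2 − K_1)/(3.34 − 2.86) = 9083.8/0.48 = 18900 m.

18900 m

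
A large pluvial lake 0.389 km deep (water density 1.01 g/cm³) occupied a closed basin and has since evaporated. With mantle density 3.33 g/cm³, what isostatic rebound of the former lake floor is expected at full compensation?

0.118 km

u = d ρ_w/ρ_m = 0.389 km × 1.01/3.33 = 0.118 km.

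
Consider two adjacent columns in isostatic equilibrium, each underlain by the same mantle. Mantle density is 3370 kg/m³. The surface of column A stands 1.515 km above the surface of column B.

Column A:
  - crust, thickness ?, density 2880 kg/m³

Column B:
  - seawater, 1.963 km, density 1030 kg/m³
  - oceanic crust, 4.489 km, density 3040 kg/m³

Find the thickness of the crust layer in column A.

Take the compensation level at the base of the deeper column (depth z_c below the surface of column A) and equate Σ ρ_i t_i down to z_c; mantle fills any gap and the z_c terms cancel.
Column A: x×2880 + (z_c − 0 − x)×3370
Column B: 1.515×0 + 1.963×1030 + 4.489×3040 + (z_c − 1.515 − 6.452)×3370
The z_c×3370 term appears on both sides and cancels. Collect the known terms of each column as K = Σ(ρt)_known − 3370 × (depth of known layers): K_A = 0 − 3370×0 = 0; K_B = 15668.45 − 3370×(1.515 + 6.452) = −11180.34.
Balance: K_A − x×(3370 − 2880) = K_B, so x = (K_A − K_B)/(3370 − 2880) = 11180.3/490 = 22.8 km.

22.8 km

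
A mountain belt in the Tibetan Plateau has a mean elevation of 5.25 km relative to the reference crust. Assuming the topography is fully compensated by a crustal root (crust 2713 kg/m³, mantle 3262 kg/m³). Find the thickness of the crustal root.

25.9 km

In Airy isostatic equilibrium: the weight of the topography is balanced by the buoyancy of the root, ρ_c h = (ρ_m − ρ_c) r.
r = h · ρ_c / (ρ_m − ρ_c) = 5.25 km × 2713 / (3262 − 2713) = 25.9 km.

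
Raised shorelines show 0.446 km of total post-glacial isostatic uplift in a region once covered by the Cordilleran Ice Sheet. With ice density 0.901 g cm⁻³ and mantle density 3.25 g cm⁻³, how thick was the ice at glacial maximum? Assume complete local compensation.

1.61 km

u = t ρ_ice/ρ_m → t = u ρ_m/ρ_ice = 0.446 km × 3.25/0.901 = 1.61 km.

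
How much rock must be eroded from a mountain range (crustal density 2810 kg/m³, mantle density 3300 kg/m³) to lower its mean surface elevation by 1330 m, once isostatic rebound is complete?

Net drop Δ = e − u = e − e ρ_c/ρ_m = e (ρ_m − ρ_c)/ρ_m.
e = Δ ρ_m/(ρ_m − ρ_c) = 1330 m × 3300/490 = 8960 m.

8960 m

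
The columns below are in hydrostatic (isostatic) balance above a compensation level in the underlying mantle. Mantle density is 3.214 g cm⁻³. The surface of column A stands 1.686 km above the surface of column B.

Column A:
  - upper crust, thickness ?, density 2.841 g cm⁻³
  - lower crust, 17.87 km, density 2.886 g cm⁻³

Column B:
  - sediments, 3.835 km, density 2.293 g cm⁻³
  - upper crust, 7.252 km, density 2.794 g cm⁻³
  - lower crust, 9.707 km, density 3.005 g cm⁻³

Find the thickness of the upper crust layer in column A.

21.9 km

Take the compensation level at the base of the deeper column (depth z_c below the surface of column A) and equate Σ ρ_i t_i down to z_c; mantle fills any gap and the z_c terms cancel.
Column A: x×2.841 + 17.87×2.886 + (z_c − 17.87 − x)×3.214
Column B: 1.686×0 + 3.835×2.293 + 7.252×2.794 + 9.707×3.005 + (z_c − 1.686 − 20.794)×3.214
The z_c×3.214 term appears on both sides and cancels. Collect the known terms of each column as K = Σ(ρt)_known − 3.214 × (depth of known layers): K_A = 51.57282 − 3.214×17.87 = −5.86136; K_B = 58.225278 − 3.214×(1.686 + 20.794) = −14.025442.
Balance: K_A − x×(3.214 − 2.841) = K_B, so x = (K_A − K_B)/(3.214 − 2.841) = 8.16408/0.373 = 21.9 km.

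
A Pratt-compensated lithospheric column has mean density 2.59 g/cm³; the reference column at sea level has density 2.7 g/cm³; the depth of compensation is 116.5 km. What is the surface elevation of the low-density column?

4.95 km

ρ_ref D = ρ (D + h) → h = D (ρ_ref − ρ)/ρ.
h = 116.5 km × (2.7 − 2.59)/2.59 = 4.95 km.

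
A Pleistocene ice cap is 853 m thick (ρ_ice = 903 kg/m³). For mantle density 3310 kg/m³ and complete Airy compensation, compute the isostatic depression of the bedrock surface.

Equating mass per unit area of the two columns: the ice load ρ_ice t is balanced by mantle displaced below, ρ_m s.
s = t ρ_ice / ρ_m = 853 m × 903/3310 = 233 m.

233 m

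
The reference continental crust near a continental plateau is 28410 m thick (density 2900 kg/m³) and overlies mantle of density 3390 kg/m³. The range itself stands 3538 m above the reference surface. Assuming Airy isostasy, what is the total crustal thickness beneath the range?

Root depth r = h ρ_c / (ρ_m − ρ_c) = 3538 m × 2900 / 490 = 20940 m.
Total thickness = T + h + r = 28410 m + 3538 m + 20940 m = 52900 m.

52900 m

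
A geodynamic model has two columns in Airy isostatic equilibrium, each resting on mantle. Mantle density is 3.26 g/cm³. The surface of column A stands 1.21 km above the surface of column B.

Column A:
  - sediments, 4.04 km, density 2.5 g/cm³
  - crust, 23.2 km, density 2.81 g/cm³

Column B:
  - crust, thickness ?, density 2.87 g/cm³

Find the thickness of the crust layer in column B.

Take the compensation level at the base of the deeper column (depth z_c below the surface of column A) and equate Σ ρ_i t_i down to z_c; mantle fills any gap and the z_c terms cancel.
Column A: 4.04×2.5 + 23.2×2.81 + (z_c − 27.24)×3.26
Column B: 1.21×0 + x×2.87 + (z_c − 1.21 − 0 − x)×3.26
The z_c×3.26 term appears on both sides and cancels. Collect the known terms of each column as K = Σ(ρt)_known − 3.26 × (depth of known layers): K_A = 75.292 − 3.26×27.24 = −13.5104; K_B = 0 − 3.26×(1.21 + 0) = −3.9446.
Balance: K_A = K_B − x×(3.26 − 2.87), so x = (K_B − K_A)/(3.26 − 2.87) = 9.5658/0.39 = 24.5 km.

24.5 km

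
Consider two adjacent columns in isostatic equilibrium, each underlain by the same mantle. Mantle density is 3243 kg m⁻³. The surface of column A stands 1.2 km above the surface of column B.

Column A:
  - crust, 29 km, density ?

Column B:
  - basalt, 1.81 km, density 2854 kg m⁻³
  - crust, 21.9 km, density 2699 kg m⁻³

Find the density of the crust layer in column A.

Take the compensation level at the base of the deeper column (depth z_c below the surface of column A) and equate Σ ρ_i t_i down to z_c; mantle fills any gap and the z_c terms cancel.
Column A: 29×ρ + (z_c − 29)×3243
Column B: 1.2×0 + 1.81×2854 + 21.9×2699 + (z_c − 1.2 − 23.71)×3243
The z_c×3243 term appears on both sides and cancels. Collect the known terms of each column as K = Σ(ρt)_known − 3243 × (depth of known layers): K_A = 0 − 3243×29 = −94047; K_B = 64273.84 − 3243×(1.2 + 23.71) = −16509.29.
Balance: K_A + 29×ρ = K_B, so ρ = (K_B − K_A)/29 = 77537.7/29 = 2670 kg m⁻³.

2670 kg m⁻³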